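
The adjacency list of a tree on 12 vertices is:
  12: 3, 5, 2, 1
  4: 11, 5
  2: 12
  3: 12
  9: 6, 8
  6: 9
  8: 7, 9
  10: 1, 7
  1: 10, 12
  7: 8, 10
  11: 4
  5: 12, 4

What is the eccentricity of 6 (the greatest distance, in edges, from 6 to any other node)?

9

Distances from 6 peak at 9, attained at 11.
6–9–8–7–10–1–12–5–4–11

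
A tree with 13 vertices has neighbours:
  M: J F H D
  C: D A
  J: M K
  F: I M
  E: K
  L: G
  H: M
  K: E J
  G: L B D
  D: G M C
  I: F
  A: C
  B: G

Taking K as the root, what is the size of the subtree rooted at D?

6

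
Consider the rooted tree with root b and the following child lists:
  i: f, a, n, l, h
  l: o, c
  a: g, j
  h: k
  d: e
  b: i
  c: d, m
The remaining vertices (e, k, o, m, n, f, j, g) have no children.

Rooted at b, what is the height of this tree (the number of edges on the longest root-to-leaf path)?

A deepest node is e, reached by b → i → l → c → d → e.
That path has 5 edges, so the height is 5.

5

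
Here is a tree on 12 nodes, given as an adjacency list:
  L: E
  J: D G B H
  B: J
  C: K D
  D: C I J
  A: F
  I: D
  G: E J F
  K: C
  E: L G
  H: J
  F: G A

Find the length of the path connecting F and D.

3

F–G–J–D: 3 edges.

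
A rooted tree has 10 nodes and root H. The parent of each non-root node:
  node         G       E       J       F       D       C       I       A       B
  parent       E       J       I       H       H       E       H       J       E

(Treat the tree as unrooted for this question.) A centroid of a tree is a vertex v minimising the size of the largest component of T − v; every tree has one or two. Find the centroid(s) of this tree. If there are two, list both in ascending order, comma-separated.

J

If J is removed the pieces have sizes 4, 4, 1, all ≤ ⌊10/2⌋ = 5.
Every other node leaves some component of size > 5, so the centroid is unique.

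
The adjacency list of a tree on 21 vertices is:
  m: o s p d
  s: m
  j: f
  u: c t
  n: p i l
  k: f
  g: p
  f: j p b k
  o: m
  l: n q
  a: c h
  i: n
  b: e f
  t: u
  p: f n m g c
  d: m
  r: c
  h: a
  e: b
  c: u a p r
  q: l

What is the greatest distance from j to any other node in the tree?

5

Distances from j peak at 5, attained at h (t, q also at distance 5).
j-f-p-c-a-h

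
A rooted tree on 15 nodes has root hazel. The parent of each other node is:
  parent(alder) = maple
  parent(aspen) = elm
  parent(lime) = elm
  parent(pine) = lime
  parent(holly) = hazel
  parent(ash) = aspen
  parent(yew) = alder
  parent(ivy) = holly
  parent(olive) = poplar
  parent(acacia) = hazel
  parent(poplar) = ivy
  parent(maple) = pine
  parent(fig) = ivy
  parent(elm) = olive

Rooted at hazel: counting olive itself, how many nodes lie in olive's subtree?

9

Descendants of olive (including itself): olive, elm, lime, aspen, pine, ash, maple, alder, yew. That's 9.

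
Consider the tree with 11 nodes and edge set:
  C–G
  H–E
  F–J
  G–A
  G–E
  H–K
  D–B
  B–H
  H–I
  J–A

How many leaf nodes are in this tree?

Exactly 5 nodes have a single neighbour: C, D, F, I, K.

5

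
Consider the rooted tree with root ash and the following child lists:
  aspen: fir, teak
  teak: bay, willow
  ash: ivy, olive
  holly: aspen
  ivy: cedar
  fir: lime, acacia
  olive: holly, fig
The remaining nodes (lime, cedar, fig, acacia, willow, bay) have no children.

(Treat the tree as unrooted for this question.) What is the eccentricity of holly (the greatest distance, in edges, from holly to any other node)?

4

Distances from holly peak at 4, attained at cedar.
holly – olive – ash – ivy – cedar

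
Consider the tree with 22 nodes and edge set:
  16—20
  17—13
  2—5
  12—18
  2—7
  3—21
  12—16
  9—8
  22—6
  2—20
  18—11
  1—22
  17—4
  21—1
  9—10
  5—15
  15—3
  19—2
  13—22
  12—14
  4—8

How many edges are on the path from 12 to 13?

Walking from 12: 12 – 16 – 20 – 2 – 5 – 15 – 3 – 21 – 1 – 22 – 13. Length 10.

10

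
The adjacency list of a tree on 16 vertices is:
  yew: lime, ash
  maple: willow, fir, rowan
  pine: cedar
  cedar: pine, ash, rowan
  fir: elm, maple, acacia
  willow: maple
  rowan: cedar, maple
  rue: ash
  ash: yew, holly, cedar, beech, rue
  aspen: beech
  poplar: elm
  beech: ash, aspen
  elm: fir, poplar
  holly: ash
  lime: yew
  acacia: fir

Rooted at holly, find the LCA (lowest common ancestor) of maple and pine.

maple's ancestor chain is maple, rowan, cedar, ash, holly and pine's is pine, cedar, ash, holly; they first meet at cedar.

cedar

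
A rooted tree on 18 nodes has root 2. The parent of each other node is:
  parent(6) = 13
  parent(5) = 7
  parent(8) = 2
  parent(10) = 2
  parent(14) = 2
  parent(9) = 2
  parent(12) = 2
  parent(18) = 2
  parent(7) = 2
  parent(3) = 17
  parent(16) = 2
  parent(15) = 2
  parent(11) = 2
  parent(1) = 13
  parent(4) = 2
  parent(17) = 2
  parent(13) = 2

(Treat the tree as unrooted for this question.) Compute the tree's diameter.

Starting from 6, a farthest node is 5 at distance 4.
One longest path: 6 - 13 - 2 - 7 - 5.
So the diameter is 4.

4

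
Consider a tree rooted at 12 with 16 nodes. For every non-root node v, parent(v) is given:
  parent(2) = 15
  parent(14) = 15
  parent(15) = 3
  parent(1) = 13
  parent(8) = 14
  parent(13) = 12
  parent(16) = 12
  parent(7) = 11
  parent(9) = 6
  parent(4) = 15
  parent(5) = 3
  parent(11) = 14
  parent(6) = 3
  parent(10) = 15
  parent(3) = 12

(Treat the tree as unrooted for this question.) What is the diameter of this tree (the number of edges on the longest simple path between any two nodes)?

BFS from 1 reaches 7 last, at distance 7; BFS from 7 confirms no node is farther.
Path: 1 – 13 – 12 – 3 – 15 – 14 – 11 – 7.

7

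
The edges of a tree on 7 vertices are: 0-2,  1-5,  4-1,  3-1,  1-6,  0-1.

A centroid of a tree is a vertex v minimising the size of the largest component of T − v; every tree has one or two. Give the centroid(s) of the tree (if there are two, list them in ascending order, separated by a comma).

1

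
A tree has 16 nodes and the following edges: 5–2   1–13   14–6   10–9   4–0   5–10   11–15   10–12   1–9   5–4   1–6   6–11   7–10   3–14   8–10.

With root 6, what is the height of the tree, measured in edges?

The longest root-to-leaf path is 6 – 1 – 9 – 10 – 5 – 4 – 0 (6 edges).

6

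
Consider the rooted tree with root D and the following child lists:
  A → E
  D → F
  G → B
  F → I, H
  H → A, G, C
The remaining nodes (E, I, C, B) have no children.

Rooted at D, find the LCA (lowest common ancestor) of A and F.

F

Ancestors of A (toward the root): A, H, F, D.
Ancestors of F: F, D.
The deepest node appearing in both lists is F.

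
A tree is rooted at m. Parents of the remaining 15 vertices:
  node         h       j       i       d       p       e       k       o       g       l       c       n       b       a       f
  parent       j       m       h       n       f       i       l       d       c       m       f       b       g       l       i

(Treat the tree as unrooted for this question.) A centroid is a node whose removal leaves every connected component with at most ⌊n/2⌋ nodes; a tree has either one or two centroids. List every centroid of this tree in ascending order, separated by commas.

If f is removed the pieces have sizes 8, 6, 1, all ≤ ⌊16/2⌋ = 8.
i is adjacent to f and is also a centroid (the largest component after removing it is likewise 8).

f, i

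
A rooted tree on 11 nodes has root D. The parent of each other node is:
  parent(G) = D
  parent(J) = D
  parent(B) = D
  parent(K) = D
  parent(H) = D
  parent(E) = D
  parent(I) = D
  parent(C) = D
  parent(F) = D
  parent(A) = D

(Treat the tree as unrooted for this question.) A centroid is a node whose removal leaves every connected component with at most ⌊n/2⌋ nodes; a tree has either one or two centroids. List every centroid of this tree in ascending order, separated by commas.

D

Removing D splits the tree into components of sizes 1, 1, 1, 1, 1, 1, 1, 1, 1, 1; the largest is 1 ≤ ⌊11/2⌋ = 5.
No neighbour of D does as well, so D is the unique centroid.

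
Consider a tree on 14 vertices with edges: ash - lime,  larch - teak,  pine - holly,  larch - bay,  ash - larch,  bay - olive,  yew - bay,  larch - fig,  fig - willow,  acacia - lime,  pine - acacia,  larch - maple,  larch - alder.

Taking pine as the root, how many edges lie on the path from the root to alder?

5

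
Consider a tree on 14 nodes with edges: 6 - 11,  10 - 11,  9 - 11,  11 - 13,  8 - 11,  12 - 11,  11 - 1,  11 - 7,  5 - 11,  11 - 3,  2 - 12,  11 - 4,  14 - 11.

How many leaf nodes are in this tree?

12

The leaves are 1, 2, 3, 4, 5, 6, 7, 8, 9, 10, 13, 14.
That is 12 leaves.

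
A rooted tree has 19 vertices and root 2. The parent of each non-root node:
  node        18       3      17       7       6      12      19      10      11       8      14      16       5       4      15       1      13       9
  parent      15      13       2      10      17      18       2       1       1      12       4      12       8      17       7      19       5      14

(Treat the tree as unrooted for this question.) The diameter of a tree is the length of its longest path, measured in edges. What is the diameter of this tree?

15

BFS from 3 reaches 9 last, at distance 15; BFS from 9 confirms no node is farther.
Path: 3-13-5-8-12-18-15-7-10-1-19-2-17-4-14-9.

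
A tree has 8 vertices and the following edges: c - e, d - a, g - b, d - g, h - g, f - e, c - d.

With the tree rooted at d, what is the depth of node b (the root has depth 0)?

2

Path from d to b: d – g – b, which has 2 edges.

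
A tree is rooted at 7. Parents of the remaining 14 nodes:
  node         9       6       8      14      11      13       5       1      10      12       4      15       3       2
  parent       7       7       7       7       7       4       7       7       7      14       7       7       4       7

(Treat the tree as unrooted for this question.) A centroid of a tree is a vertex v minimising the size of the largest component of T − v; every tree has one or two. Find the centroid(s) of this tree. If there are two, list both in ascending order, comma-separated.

Removing 7 splits the tree into components of sizes 3, 2, 1, 1, 1, 1, 1, 1, 1, 1, 1; the largest is 3 ≤ ⌊15/2⌋ = 7.
No neighbour of 7 does as well, so 7 is the unique centroid.

7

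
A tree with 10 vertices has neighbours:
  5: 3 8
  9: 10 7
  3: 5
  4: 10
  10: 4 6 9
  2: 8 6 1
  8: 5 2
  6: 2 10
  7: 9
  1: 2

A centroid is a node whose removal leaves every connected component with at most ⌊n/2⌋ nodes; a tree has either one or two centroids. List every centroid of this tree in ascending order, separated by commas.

If 6 is removed the pieces have sizes 5, 4, all ≤ ⌊10/2⌋ = 5.
Its neighbour 2 also leaves a largest component of size 5, so both are centroids.

2, 6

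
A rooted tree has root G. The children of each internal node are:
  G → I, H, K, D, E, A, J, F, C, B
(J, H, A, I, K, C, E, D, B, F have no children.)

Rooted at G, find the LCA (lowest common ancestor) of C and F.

Path C→root: C G; path F→root: F G.
First common node: G.

G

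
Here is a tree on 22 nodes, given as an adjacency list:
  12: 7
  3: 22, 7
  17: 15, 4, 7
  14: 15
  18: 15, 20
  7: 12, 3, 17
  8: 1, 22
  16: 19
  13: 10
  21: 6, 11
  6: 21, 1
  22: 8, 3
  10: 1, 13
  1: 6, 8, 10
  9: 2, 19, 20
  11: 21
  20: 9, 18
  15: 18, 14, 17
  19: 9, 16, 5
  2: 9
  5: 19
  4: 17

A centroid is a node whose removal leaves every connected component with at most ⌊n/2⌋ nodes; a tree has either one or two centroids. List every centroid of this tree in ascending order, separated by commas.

Removing 7 splits the tree into components of sizes 11, 9, 1; the largest is 11 ≤ ⌊22/2⌋ = 11.
Its neighbour 17 also leaves a largest component of size 11, so both are centroids.

7, 17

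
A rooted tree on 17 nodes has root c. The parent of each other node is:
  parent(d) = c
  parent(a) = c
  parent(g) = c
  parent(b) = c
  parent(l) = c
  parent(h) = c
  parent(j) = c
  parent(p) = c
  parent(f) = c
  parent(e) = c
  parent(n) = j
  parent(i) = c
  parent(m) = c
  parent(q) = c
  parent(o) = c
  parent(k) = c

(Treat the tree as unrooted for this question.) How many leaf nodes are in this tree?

15

The leaves are a, b, d, e, f, g, h, i, k, l, m, n, o, p, q.
That is 15 leaves.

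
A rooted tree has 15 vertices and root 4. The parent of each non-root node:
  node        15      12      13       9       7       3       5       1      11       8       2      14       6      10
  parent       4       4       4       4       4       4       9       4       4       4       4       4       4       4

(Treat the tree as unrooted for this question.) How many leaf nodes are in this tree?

13

Degree-1 nodes: 1, 2, 3, 5, 6, 7, 8, 10, 11, 12, 13, 14, 15 — 13 of them.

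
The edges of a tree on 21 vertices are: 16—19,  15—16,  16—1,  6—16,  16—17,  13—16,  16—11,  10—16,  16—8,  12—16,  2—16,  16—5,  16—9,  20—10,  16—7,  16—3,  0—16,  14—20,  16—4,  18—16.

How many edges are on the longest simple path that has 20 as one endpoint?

3

A farthest node from 20 is 5 (17, 2, 11, 19, 12, 6, 8, 1, 4, 3, 9, 7, 15, 0, 13, 18 also at distance 3).
The path 20-10-16-5 has 3 edges.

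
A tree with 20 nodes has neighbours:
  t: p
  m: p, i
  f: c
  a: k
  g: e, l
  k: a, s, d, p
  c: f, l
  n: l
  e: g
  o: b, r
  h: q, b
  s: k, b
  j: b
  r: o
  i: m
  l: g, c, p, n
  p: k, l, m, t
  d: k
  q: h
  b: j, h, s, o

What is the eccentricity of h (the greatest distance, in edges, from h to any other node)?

Distances from h peak at 7, attained at e (f also at distance 7).
h-b-s-k-p-l-g-e

7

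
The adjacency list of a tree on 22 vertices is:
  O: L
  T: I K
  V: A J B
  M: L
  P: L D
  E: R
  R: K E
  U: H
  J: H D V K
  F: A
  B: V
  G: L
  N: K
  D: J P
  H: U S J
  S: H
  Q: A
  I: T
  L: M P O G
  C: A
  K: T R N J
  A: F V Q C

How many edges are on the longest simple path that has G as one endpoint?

A farthest node from G is E (F, C, Q, I also at distance 7).
The path G–L–P–D–J–K–R–E has 7 edges.

7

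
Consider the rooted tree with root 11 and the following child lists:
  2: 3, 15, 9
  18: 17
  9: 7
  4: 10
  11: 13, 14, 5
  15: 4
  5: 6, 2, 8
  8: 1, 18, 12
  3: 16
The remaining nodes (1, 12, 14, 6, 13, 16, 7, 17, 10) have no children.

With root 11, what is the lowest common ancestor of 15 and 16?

Ancestors of 15 (toward the root): 15, 2, 5, 11.
Ancestors of 16: 16, 3, 2, 5, 11.
The deepest node appearing in both lists is 2.

2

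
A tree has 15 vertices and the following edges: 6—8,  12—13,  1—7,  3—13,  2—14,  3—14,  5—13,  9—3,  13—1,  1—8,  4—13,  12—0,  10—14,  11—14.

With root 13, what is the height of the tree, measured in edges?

3

The longest root-to-leaf path is 13-3-14-10 (3 edges).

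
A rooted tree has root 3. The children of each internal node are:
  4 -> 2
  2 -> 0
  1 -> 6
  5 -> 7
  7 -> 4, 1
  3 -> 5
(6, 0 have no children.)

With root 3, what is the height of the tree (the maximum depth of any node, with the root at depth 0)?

0 sits deepest: 3 – 5 – 7 – 4 – 2 – 0 — 5 edges from the root.

5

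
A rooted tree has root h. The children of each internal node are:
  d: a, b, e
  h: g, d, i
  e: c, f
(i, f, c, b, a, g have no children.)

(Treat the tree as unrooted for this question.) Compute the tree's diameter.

4

Starting from c, a farthest node is g at distance 4.
One longest path: c - e - d - h - g.
So the diameter is 4.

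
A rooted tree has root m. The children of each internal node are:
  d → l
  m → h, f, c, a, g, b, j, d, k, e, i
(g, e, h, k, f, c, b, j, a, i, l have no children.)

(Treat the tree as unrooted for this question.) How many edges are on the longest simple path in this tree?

3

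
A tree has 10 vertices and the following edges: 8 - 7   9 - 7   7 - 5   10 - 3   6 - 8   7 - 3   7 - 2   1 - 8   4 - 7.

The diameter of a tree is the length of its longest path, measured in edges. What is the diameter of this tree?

4

BFS from 6 reaches 10 last, at distance 4; BFS from 10 confirms no node is farther.
Path: 6 - 8 - 7 - 3 - 10.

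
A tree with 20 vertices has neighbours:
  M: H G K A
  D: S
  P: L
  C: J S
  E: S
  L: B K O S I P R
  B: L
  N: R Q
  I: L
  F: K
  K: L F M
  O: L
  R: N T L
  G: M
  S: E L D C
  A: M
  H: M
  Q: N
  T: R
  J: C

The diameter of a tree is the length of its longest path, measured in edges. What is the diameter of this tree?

6

A longest path is Q-N-R-L-S-C-J, with 6 edges.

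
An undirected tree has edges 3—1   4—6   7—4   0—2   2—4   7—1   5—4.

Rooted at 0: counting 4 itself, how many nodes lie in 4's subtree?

Descendants of 4 (including itself): 4, 7, 5, 6, 1, 3. That's 6.

6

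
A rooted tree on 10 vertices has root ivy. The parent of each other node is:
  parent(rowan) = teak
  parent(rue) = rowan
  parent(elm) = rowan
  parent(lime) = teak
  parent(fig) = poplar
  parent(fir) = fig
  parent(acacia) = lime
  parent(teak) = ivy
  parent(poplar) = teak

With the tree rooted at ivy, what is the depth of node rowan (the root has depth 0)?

Path from ivy to rowan: ivy–teak–rowan, which has 2 edges.

2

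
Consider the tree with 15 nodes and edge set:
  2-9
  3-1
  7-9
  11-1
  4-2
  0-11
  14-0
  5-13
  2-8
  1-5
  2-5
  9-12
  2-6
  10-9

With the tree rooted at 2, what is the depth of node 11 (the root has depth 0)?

Path from 2 to 11: 2 – 5 – 1 – 11, which has 3 edges.

3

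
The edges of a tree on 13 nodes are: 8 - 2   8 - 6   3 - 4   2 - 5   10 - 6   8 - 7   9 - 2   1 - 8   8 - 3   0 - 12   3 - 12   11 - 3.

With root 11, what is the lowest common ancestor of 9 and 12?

3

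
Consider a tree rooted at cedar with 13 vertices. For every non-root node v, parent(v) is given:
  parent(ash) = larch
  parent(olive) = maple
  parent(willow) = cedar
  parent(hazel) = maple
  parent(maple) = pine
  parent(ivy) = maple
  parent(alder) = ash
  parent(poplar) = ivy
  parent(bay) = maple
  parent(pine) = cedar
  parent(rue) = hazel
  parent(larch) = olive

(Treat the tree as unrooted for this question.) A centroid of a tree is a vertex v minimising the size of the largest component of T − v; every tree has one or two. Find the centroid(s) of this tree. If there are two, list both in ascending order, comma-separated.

maple

Delete maple: the remaining components have sizes 4, 3, 2, 2, 1. Max 4 ≤ 6, so maple is a centroid.
No neighbour of maple does as well, so maple is the unique centroid.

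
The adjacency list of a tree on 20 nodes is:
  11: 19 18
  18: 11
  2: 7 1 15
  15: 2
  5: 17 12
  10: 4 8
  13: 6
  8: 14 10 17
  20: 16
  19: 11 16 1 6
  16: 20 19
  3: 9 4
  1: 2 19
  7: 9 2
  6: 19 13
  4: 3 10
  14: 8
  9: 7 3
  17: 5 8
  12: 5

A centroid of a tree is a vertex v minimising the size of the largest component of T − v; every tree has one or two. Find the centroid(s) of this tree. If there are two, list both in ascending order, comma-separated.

2, 7

Delete 2: the remaining components have sizes 10, 8, 1. Max 10 ≤ 10, so 2 is a centroid.
7 is adjacent to 2 and is also a centroid (the largest component after removing it is likewise 10).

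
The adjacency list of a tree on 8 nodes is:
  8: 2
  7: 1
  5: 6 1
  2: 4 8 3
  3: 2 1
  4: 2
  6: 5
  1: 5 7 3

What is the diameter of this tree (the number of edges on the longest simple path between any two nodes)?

5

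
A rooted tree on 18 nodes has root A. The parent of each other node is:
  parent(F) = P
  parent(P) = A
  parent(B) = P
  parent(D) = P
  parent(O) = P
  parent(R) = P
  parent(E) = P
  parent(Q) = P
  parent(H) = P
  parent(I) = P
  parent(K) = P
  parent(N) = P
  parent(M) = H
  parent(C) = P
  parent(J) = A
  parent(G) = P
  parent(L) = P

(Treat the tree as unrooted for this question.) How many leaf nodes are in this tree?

15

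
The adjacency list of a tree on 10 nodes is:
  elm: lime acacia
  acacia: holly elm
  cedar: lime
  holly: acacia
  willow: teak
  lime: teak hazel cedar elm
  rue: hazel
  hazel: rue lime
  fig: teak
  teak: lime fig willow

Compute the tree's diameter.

BFS from holly reaches willow last, at distance 5; BFS from willow confirms no node is farther.
Path: holly – acacia – elm – lime – teak – willow.

5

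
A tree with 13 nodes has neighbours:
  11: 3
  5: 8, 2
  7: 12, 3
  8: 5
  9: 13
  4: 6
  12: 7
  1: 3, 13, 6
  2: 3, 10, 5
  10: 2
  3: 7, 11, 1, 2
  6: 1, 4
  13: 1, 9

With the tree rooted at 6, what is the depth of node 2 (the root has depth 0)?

3

Climbing from 2 to the root: 2 → 3 → 1 → 6. That's 3 steps.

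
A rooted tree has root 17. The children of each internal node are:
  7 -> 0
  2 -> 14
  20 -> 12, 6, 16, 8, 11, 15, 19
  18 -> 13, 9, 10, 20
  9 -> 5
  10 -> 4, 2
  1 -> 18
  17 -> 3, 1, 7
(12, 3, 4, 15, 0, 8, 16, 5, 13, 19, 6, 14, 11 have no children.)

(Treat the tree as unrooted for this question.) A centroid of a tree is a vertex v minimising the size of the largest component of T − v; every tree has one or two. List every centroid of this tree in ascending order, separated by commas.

18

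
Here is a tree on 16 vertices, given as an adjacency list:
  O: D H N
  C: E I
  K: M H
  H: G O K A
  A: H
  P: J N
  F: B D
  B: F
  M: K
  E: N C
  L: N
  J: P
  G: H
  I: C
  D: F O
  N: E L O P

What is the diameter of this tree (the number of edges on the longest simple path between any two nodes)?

7

BFS from B reaches I last, at distance 7; BFS from I confirms no node is farther.
Path: B - F - D - O - N - E - C - I.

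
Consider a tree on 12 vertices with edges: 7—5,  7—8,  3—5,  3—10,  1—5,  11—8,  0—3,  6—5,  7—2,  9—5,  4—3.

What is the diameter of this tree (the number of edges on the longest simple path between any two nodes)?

5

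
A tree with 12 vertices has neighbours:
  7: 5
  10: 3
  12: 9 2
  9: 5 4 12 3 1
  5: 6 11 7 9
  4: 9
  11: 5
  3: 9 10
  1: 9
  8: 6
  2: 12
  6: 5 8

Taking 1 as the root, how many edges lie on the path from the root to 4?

2

1 – 9 – 4 — 2 edges.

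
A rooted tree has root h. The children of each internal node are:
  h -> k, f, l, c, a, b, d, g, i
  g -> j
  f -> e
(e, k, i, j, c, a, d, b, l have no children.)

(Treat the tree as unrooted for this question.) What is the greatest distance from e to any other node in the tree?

4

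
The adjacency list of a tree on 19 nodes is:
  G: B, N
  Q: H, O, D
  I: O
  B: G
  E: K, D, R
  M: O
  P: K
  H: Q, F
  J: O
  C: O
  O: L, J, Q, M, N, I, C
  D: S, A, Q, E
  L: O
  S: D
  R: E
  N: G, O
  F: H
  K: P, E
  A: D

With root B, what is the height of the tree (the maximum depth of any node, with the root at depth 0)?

8

The longest root-to-leaf path is B → G → N → O → Q → D → E → K → P (8 edges).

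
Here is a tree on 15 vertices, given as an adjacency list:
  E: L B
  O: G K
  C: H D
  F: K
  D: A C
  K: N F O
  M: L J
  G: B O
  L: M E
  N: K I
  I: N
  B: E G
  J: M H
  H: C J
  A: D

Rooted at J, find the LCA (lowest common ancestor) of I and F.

Ancestors of I (toward the root): I, N, K, O, G, B, E, L, M, J.
Ancestors of F: F, K, O, G, B, E, L, M, J.
The deepest node appearing in both lists is K.

K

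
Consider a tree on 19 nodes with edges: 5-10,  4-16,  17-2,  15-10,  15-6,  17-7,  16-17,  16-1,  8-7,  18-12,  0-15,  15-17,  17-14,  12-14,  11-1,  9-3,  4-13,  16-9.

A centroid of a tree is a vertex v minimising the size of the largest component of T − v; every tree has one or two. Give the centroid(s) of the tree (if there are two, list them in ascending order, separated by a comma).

Removing 17 splits the tree into components of sizes 7, 5, 3, 2, 1; the largest is 7 ≤ ⌊19/2⌋ = 9.
Every other node leaves some component of size > 9, so the centroid is unique.

17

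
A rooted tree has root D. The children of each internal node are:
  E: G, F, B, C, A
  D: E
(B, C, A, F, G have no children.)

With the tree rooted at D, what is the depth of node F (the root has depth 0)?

D – E – F — 2 edges.

2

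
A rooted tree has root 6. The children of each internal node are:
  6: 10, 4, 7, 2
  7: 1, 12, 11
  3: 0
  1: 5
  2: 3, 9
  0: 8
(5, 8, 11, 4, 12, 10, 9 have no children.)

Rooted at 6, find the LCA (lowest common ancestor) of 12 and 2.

Path 12→root: 12 7 6; path 2→root: 2 6.
First common node: 6.

6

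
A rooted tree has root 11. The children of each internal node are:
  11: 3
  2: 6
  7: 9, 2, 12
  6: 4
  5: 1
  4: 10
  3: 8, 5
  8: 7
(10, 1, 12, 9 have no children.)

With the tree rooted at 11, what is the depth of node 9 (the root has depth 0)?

4

Path from 11 to 9: 11–3–8–7–9, which has 4 edges.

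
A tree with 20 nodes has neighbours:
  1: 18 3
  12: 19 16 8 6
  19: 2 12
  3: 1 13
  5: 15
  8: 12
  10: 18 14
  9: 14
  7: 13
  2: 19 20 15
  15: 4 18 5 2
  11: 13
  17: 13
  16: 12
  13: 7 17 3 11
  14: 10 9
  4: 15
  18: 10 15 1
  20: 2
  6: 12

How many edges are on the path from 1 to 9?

4

1 – 18 – 10 – 14 – 9: 4 edges.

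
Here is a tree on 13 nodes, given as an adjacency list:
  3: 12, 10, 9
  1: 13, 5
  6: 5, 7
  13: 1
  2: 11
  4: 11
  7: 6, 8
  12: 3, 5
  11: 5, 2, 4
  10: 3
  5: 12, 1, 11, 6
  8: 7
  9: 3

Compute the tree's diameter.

BFS from 8 reaches 9 last, at distance 6; BFS from 9 confirms no node is farther.
Path: 8-7-6-5-12-3-9.

6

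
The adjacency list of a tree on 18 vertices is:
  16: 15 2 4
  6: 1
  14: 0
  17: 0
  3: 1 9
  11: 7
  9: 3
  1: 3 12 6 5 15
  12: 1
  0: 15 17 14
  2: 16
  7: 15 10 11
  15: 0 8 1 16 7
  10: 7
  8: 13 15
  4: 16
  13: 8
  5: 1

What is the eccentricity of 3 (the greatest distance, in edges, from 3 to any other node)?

4

The node farthest from 3 is 13 (14, 2, 4, 11, 17, 10 also at distance 4), via 3-1-15-8-13 — 4 edges.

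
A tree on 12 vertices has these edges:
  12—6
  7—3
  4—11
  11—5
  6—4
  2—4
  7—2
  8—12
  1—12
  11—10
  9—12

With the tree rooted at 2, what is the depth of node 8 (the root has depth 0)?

4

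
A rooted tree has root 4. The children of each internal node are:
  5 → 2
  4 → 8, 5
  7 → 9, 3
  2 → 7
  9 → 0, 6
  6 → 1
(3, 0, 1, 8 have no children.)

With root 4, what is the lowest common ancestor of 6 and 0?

Ancestors of 6 (toward the root): 6, 9, 7, 2, 5, 4.
Ancestors of 0: 0, 9, 7, 2, 5, 4.
The deepest node appearing in both lists is 9.

9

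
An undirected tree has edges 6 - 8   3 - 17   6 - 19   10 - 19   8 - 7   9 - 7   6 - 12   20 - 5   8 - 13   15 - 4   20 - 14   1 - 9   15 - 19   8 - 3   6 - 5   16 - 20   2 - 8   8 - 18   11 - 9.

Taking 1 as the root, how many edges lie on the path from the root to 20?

6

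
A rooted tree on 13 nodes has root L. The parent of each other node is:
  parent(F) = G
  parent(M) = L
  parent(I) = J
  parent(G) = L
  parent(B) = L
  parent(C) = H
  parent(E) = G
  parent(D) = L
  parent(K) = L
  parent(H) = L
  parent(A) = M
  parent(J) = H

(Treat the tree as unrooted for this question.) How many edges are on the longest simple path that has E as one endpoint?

Distances from E peak at 5, attained at I.
E–G–L–H–J–I

5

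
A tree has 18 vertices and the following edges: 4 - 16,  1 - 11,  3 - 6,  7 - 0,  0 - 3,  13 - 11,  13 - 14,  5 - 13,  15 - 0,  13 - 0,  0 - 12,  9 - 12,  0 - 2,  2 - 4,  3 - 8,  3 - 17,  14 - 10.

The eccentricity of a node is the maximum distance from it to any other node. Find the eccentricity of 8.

A farthest node from 8 is 10 (16, 1 also at distance 5).
The path 8 – 3 – 0 – 13 – 14 – 10 has 5 edges.

5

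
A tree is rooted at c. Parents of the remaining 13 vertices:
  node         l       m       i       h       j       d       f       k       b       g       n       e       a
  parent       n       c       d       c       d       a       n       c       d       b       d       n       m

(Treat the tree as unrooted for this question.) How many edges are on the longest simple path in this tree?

Starting from k, a farthest node is f at distance 6.
One longest path: k–c–m–a–d–n–f.
So the diameter is 6.

6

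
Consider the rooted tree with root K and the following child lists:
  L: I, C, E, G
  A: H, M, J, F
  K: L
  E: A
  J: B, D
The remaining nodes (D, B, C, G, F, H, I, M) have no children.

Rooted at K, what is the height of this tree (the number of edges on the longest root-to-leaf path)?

5

D sits deepest: K-L-E-A-J-D — 5 edges from the root.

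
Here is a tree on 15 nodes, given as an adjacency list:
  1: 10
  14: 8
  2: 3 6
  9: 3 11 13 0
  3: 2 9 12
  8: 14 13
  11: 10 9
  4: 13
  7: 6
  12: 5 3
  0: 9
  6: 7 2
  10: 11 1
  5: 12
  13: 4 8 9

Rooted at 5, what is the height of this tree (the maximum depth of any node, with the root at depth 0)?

6

A deepest node is 1, reached by 5 → 12 → 3 → 9 → 11 → 10 → 1.
That path has 6 edges, so the height is 6.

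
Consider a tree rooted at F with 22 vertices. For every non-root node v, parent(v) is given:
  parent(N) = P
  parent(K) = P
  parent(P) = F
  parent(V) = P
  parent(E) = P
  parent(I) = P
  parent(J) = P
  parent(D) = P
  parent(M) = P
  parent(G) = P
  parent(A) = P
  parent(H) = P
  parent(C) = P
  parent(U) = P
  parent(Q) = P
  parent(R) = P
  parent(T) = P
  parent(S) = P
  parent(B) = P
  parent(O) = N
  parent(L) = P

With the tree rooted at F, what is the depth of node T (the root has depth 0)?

F–P–T — 2 edges.

2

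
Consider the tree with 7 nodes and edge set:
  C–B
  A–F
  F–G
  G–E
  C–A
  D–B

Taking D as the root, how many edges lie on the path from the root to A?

Climbing from A to the root: A → C → B → D. That's 3 steps.

3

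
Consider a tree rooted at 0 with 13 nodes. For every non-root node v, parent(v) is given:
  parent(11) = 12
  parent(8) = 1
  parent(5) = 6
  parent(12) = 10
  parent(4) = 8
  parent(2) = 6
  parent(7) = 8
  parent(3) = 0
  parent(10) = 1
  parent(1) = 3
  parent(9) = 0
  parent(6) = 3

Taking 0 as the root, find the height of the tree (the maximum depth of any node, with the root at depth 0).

5

The longest root-to-leaf path is 0–3–1–10–12–11 (5 edges).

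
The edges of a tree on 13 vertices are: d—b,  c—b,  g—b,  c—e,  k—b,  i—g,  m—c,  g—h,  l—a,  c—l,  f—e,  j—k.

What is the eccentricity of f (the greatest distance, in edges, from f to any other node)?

The node farthest from f is j (h, i also at distance 5), via f-e-c-b-k-j — 5 edges.

5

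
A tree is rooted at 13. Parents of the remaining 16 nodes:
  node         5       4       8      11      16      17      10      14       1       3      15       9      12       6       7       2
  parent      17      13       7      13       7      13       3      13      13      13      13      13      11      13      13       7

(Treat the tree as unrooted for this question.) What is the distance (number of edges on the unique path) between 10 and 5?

Walking from 10: 10 – 3 – 13 – 17 – 5. Length 4.

4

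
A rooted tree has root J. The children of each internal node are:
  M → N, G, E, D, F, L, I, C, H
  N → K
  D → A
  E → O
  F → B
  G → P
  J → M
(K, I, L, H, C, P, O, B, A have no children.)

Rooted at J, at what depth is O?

3

Climbing from O to the root: O → E → M → J. That's 3 steps.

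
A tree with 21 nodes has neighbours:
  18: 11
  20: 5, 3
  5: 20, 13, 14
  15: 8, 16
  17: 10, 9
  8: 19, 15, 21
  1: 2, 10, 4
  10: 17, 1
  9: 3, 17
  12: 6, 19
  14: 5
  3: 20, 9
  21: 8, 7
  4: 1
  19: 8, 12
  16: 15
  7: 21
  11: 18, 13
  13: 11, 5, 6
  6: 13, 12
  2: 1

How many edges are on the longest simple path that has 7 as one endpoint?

The node farthest from 7 is 4 (2 also at distance 14), via 7 – 21 – 8 – 19 – 12 – 6 – 13 – 5 – 20 – 3 – 9 – 17 – 10 – 1 – 4 — 14 edges.

14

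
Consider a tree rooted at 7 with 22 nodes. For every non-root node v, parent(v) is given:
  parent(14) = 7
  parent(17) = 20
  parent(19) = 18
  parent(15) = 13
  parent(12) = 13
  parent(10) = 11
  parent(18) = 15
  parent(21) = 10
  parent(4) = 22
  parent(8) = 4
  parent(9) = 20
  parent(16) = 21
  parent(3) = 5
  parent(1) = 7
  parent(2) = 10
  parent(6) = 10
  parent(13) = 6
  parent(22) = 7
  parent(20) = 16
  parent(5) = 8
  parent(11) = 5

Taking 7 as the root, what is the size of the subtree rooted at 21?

Descendants of 21 (including itself): 21, 16, 20, 17, 9. That's 5.

5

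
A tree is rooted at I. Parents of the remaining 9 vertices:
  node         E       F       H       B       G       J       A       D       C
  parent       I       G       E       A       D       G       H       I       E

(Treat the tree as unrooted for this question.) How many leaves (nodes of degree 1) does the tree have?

4

The leaves are B, C, F, J.
That is 4 leaves.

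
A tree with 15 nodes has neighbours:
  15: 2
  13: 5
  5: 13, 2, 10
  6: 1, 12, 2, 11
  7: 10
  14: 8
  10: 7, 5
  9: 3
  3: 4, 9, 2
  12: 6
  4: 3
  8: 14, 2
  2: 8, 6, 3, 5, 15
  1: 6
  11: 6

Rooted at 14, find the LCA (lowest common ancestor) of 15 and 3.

Path 15→root: 15 2 8 14; path 3→root: 3 2 8 14.
First common node: 2.

2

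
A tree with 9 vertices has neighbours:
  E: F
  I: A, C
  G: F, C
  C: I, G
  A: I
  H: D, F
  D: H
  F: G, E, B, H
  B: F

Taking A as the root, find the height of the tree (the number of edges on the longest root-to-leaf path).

D sits deepest: A-I-C-G-F-H-D — 6 edges from the root.

6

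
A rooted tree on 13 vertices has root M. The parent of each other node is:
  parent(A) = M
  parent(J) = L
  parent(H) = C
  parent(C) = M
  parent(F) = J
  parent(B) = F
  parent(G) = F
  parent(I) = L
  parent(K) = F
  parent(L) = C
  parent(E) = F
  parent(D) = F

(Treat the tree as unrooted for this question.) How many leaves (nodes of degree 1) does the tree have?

8

Exactly 8 nodes have a single neighbour: A, B, D, E, G, H, I, K.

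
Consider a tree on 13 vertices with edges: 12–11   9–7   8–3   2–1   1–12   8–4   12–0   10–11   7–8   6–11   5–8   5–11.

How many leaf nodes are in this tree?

7

Degree-1 nodes: 0, 2, 3, 4, 6, 9, 10 — 7 of them.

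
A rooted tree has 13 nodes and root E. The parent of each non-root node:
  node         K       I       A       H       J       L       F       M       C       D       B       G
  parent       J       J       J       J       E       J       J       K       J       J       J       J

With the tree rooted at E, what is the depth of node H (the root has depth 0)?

Path from E to H: E → J → H, which has 2 edges.

2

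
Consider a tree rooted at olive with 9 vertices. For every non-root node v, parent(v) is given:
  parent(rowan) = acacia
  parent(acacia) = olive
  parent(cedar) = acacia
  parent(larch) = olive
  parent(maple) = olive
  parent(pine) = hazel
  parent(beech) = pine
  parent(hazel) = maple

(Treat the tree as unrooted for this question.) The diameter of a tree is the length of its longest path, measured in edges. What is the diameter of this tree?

Starting from cedar, a farthest node is beech at distance 6.
One longest path: cedar – acacia – olive – maple – hazel – pine – beech.
So the diameter is 6.

6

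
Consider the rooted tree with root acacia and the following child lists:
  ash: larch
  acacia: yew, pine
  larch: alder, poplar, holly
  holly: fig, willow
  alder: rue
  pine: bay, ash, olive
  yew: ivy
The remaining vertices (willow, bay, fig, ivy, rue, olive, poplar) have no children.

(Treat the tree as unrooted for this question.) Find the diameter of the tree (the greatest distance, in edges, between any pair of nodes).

7

A longest path is ivy - yew - acacia - pine - ash - larch - holly - willow, with 7 edges.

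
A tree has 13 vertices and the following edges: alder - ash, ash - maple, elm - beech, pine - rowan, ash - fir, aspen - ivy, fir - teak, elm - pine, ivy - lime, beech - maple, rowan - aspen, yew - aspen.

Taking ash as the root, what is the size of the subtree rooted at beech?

8

Descendants of beech (including itself): beech, elm, pine, rowan, aspen, yew, ivy, lime. That's 8.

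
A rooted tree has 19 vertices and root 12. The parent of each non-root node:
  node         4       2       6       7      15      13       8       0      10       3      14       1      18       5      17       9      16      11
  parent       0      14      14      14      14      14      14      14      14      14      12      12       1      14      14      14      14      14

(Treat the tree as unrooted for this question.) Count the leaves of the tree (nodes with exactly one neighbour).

Exactly 15 nodes have a single neighbour: 2, 3, 4, 5, 6, 7, 8, 9, 10, 11, 13, 15, 16, 17, 18.

15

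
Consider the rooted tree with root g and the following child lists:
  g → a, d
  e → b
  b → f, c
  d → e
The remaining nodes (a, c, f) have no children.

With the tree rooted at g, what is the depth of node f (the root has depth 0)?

4

Climbing from f to the root: f–b–e–d–g. That's 4 steps.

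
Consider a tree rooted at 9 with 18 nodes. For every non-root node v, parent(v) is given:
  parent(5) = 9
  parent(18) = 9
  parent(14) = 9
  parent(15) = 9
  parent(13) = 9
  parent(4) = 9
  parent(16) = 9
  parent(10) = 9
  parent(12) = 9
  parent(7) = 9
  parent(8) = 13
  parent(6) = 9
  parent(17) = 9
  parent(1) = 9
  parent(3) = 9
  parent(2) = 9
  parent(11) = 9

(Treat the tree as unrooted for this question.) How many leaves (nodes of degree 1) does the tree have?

16

The leaves are 1, 2, 3, 4, 5, 6, 7, 8, 10, 11, 12, 14, 15, 16, 17, 18.
That is 16 leaves.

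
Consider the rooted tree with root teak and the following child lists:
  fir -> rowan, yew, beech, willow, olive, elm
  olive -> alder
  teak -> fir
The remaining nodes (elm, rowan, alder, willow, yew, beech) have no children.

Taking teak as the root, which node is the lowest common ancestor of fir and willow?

fir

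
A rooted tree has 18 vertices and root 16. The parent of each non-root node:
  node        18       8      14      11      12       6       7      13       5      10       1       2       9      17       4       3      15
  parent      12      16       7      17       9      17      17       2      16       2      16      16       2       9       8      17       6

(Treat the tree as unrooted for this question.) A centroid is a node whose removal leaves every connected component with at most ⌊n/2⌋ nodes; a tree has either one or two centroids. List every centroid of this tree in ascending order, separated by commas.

9

If 9 is removed the pieces have sizes 8, 7, 2, all ≤ ⌊18/2⌋ = 9.
Every other node leaves some component of size > 9, so the centroid is unique.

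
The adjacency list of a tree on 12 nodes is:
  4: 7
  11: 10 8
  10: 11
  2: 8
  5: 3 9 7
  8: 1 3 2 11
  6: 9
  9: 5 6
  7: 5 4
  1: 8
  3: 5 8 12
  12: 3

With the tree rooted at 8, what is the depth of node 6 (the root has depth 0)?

4

Path from 8 to 6: 8 – 3 – 5 – 9 – 6, which has 4 edges.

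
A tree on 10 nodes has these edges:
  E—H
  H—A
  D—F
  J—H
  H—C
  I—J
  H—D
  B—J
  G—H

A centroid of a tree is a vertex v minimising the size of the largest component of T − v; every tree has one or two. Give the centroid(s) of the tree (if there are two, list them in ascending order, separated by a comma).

Removing H splits the tree into components of sizes 3, 2, 1, 1, 1, 1; the largest is 3 ≤ ⌊10/2⌋ = 5.
No neighbour of H does as well, so H is the unique centroid.

H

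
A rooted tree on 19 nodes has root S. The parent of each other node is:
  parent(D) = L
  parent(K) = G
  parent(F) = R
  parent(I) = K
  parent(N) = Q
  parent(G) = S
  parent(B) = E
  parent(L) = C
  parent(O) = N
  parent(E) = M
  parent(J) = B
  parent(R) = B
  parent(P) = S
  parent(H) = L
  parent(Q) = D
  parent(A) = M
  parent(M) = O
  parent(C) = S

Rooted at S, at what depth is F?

11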